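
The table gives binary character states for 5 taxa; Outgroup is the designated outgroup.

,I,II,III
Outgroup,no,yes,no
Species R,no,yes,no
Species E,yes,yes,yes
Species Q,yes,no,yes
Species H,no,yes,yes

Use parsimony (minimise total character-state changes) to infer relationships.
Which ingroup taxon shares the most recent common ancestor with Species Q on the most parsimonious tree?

Character polarity is set by the outgroup: the derived state is whichever differs from the outgroup's state, so for II the derived state is 'no', and for the remaining characters it is 'yes'.
Only Species E and Species Q show the derived state 'yes' for I, supporting them as a clade.
II (derived state 'no') is unique to Species Q (autapomorphy; uninformative for grouping).
III (derived state 'yes') is shared by Species E, Species H, and Species Q — a synapomorphy uniting that clade.
Most parsimonious ingroup topology: (Species R,((Species E,Species Q),Species H)).
Species Q and Species E form a cherry on this tree, so they are sister taxa.

Species E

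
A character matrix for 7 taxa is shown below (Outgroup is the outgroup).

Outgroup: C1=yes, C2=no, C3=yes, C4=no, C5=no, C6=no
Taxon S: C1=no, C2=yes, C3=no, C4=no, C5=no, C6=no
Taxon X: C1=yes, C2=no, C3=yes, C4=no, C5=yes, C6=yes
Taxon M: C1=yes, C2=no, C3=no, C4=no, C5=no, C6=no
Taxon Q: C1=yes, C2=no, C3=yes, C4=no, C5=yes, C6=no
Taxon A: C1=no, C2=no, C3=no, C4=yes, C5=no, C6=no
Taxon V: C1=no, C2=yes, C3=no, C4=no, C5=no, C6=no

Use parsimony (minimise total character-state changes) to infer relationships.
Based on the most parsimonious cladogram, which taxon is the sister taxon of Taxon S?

Character polarity is set by the outgroup: the derived state is whichever differs from the outgroup's state, so for C1, C3 the derived state is 'no', and for the remaining characters it is 'yes'.
C1: derived state 'no' in Taxon A, Taxon S, and Taxon V only — synapomorphy for {Taxon A, Taxon S, Taxon V}.
C2: derived state 'yes' in Taxon S and Taxon V only — synapomorphy for {Taxon S, Taxon V}.
Only Taxon A, Taxon M, Taxon S, and Taxon V show the derived state 'no' for C3, supporting them as a clade.
C4: derived state 'yes' in Taxon A only — an autapomorphy, so it tells us nothing about relationships among taxa.
C5: derived state 'yes' in Taxon Q and Taxon X only — synapomorphy for {Taxon Q, Taxon X}.
C6: derived state 'yes' in Taxon X only — an autapomorphy, so it tells us nothing about relationships among taxa.
Most parsimonious ingroup topology: ((((Taxon S,Taxon V),Taxon A),Taxon M),(Taxon X,Taxon Q)).
Taxon S and Taxon V form a cherry on this tree, so they are sister taxa.

Taxon V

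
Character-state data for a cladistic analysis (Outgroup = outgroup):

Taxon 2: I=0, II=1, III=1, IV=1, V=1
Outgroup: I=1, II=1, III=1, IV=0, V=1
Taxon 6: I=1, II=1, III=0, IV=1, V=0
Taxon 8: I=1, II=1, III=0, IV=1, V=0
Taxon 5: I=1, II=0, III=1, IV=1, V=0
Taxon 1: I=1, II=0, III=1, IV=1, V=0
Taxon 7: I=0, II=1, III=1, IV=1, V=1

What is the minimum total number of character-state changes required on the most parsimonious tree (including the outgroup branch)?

Character polarity is set by the outgroup: the derived state is whichever differs from the outgroup's state, so for I, II, III, V the derived state is '0', and for the remaining characters it is '1'.
I (derived state '0') is shared by Taxon 2 and Taxon 7 — a synapomorphy uniting that clade.
II (derived state '0') is shared by Taxon 1 and Taxon 5 — a synapomorphy uniting that clade.
III: derived state '0' in Taxon 6 and Taxon 8 only — synapomorphy for {Taxon 6, Taxon 8}.
All ingroup taxa share the derived state '1' for IV; it defines the ingroup but does not resolve relationships within it.
V (derived state '0') is shared by Taxon 1, Taxon 5, Taxon 6, and Taxon 8 — a synapomorphy uniting that clade.
Most parsimonious ingroup topology: (((Taxon 5,Taxon 1),(Taxon 8,Taxon 6)),(Taxon 2,Taxon 7)).
Changes per character on this tree: I: 1; II: 1; III: 1; IV: 1; V: 1.
Total = 5.

5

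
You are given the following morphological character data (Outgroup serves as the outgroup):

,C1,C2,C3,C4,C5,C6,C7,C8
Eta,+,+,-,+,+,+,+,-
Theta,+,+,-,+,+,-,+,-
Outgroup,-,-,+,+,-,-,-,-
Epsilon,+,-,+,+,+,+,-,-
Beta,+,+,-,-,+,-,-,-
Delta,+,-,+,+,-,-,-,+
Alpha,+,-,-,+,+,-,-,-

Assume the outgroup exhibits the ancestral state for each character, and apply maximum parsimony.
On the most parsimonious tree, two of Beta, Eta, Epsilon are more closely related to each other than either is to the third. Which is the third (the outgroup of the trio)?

Character polarity is set by the outgroup: the derived state is whichever differs from the outgroup's state, so for C3, C4 the derived state is '-', and for the remaining characters it is '+'.
C1 (derived state '+') is shared by all ingroup taxa — unites the whole ingroup.
C2 (derived state '+') is shared by Beta, Eta, and Theta — a synapomorphy uniting that clade.
Only Alpha, Beta, Eta, and Theta show the derived state '-' for C3, supporting them as a clade.
C4: derived state '-' in Beta only — an autapomorphy, so it tells us nothing about relationships among taxa.
Only Alpha, Beta, Epsilon, Eta, and Theta show the derived state '+' for C5, supporting them as a clade.
C6 (state '+') occurs in Epsilon and Eta but conflicts with the nesting implied by the other characters — most parsimoniously interpreted as homoplasy.
C7: derived state '+' in Eta and Theta only — synapomorphy for {Eta, Theta}.
C8 (derived state '+') is unique to Delta (autapomorphy; uninformative for grouping).
Most parsimonious ingroup topology: (((((Theta,Eta),Beta),Alpha),Epsilon),Delta).
Beta and Eta share a more recent common ancestor with each other than either does with Epsilon, so Epsilon is the least closely related of the three.

Epsilon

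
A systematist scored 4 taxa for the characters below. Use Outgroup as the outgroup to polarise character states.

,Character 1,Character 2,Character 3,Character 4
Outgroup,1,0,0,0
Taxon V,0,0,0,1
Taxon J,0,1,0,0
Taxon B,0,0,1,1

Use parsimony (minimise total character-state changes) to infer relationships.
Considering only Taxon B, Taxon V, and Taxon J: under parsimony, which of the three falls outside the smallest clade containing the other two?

Taxon J

Character polarity is set by the outgroup: the derived state is whichever differs from the outgroup's state, so for Character 1 the derived state is '0', and for the remaining characters it is '1'.
All ingroup taxa share the derived state '0' for Character 1; it defines the ingroup but does not resolve relationships within it.
Character 2 (derived state '1') is unique to Taxon J (autapomorphy; uninformative for grouping).
Character 3: derived state '1' in Taxon B only — an autapomorphy, so it tells us nothing about relationships among taxa.
Only Taxon B and Taxon V show the derived state '1' for Character 4, supporting them as a clade.
Most parsimonious ingroup topology: ((Taxon V,Taxon B),Taxon J).
Taxon B and Taxon V share a more recent common ancestor with each other than either does with Taxon J, so Taxon J is the least closely related of the three.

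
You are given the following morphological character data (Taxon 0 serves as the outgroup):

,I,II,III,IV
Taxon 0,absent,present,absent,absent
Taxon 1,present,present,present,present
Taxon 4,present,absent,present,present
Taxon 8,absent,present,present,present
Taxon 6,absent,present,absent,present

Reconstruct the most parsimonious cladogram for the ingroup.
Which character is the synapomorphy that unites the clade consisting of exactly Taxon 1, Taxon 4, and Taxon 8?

III

Character polarity is set by the outgroup: the derived state is whichever differs from the outgroup's state, so for II the derived state is 'absent', and for the remaining characters it is 'present'.
I: derived state 'present' in Taxon 1 and Taxon 4 only — synapomorphy for {Taxon 1, Taxon 4}.
II: derived state 'absent' in Taxon 4 only — an autapomorphy, so it tells us nothing about relationships among taxa.
III: derived state 'present' in Taxon 1, Taxon 4, and Taxon 8 only — synapomorphy for {Taxon 1, Taxon 4, Taxon 8}.
IV (derived state 'present') is shared by all ingroup taxa — unites the whole ingroup.
Most parsimonious ingroup topology: (((Taxon 1,Taxon 4),Taxon 8),Taxon 6).
The clade {Taxon 1, Taxon 4, Taxon 8} is supported by III: its derived state 'present' occurs in exactly those taxa and in no other taxon (including the outgroup).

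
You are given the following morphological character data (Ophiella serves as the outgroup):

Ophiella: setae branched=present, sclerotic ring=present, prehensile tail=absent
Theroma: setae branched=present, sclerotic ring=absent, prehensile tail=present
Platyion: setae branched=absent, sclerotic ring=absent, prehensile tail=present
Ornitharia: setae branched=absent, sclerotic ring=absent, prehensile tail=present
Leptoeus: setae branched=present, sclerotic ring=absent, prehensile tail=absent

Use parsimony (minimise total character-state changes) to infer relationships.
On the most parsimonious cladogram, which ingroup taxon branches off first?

Leptoeus

Character polarity is set by the outgroup: the derived state is whichever differs from the outgroup's state, so for setae branched, sclerotic ring the derived state is 'absent', and for the remaining characters it is 'present'.
Only Ornitharia and Platyion show the derived state 'absent' for setae branched, supporting them as a clade.
sclerotic ring (derived state 'absent') is shared by all ingroup taxa — unites the whole ingroup.
Only Ornitharia, Platyion, and Theroma show the derived state 'present' for prehensile tail, supporting them as a clade.
Most parsimonious ingroup topology: ((Theroma,(Platyion,Ornitharia)),Leptoeus).
Leptoeus is sister to the clade containing all other ingroup taxa, so it is the earliest-diverging (most basal) ingroup lineage.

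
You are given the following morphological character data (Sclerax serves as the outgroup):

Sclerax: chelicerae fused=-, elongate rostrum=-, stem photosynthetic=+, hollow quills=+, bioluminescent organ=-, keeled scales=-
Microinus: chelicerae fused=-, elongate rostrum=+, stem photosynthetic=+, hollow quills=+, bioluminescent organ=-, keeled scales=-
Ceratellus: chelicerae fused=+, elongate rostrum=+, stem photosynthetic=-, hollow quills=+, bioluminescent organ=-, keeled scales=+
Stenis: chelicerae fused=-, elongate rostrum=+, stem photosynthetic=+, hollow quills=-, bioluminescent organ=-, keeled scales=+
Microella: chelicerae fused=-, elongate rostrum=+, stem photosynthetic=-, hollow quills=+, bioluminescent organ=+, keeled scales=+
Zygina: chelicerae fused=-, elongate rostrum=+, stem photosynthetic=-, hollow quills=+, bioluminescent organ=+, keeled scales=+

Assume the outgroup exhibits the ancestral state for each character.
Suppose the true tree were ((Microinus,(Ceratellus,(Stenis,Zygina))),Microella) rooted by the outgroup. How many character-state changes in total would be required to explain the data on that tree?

10

Map each character onto ((Microinus,(Ceratellus,(Stenis,Zygina))),Microella) (rooted by Sclerax) and count the minimum state changes it requires (Fitch parsimony):
chelicerae fused: 1; elongate rostrum: 1; stem photosynthetic: 3; hollow quills: 1; bioluminescent organ: 2; keeled scales: 2.
Total tree length = 10.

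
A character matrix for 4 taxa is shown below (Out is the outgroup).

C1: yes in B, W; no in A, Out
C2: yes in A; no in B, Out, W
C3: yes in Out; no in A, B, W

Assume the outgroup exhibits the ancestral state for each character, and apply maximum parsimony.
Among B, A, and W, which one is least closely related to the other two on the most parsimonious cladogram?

A

Character polarity is set by the outgroup: the derived state is whichever differs from the outgroup's state, so for C3 the derived state is 'no', and for the remaining characters it is 'yes'.
C1 (derived state 'yes') is shared by B and W — a synapomorphy uniting that clade.
C2 (derived state 'yes') is unique to A (autapomorphy; uninformative for grouping).
All ingroup taxa share the derived state 'no' for C3; it defines the ingroup but does not resolve relationships within it.
Most parsimonious ingroup topology: (A,(W,B)).
W and B share a more recent common ancestor with each other than either does with A, so A is the least closely related of the three.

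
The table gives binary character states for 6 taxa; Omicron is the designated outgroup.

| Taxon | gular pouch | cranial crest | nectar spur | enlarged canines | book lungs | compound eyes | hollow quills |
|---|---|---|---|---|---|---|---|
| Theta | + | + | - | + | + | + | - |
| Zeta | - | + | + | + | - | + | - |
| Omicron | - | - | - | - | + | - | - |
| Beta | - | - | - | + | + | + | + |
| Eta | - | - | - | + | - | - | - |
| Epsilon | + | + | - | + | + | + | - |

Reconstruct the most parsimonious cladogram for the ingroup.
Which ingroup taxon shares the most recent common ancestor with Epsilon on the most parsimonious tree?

Character polarity is set by the outgroup: the derived state is whichever differs from the outgroup's state, so for book lungs the derived state is '-', and for the remaining characters it is '+'.
gular pouch (derived state '+') is shared by Epsilon and Theta — a synapomorphy uniting that clade.
cranial crest (derived state '+') is shared by Epsilon, Theta, and Zeta — a synapomorphy uniting that clade.
nectar spur: derived state '+' in Zeta only — an autapomorphy, so it tells us nothing about relationships among taxa.
enlarged canines (derived state '+') is shared by all ingroup taxa — unites the whole ingroup.
book lungs (state '-') occurs in Eta and Zeta but conflicts with the nesting implied by the other characters — most parsimoniously interpreted as homoplasy.
compound eyes: derived state '+' in Beta, Epsilon, Theta, and Zeta only — synapomorphy for {Beta, Epsilon, Theta, Zeta}.
hollow quills: derived state '+' in Beta only — an autapomorphy, so it tells us nothing about relationships among taxa.
Most parsimonious ingroup topology: ((((Theta,Epsilon),Zeta),Beta),Eta).
Epsilon and Theta form a cherry on this tree, so they are sister taxa.

Theta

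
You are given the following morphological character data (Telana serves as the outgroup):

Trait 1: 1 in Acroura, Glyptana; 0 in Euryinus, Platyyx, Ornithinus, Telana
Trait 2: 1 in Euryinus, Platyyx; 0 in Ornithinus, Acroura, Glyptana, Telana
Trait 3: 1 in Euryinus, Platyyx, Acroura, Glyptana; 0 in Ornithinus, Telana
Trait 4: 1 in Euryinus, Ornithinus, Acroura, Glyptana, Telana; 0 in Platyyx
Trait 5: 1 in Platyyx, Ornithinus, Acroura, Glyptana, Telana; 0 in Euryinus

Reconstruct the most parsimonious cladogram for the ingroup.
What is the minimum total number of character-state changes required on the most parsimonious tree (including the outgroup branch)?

Character polarity is set by the outgroup: the derived state is whichever differs from the outgroup's state, so for Trait 4, Trait 5 the derived state is '0', and for the remaining characters it is '1'.
Trait 1: derived state '1' in Acroura and Glyptana only — synapomorphy for {Acroura, Glyptana}.
Trait 2 (derived state '1') is shared by Euryinus and Platyyx — a synapomorphy uniting that clade.
Trait 3 (derived state '1') is shared by Acroura, Euryinus, Glyptana, and Platyyx — a synapomorphy uniting that clade.
Trait 4 (derived state '0') is unique to Platyyx (autapomorphy; uninformative for grouping).
Trait 5 (derived state '0') is unique to Euryinus (autapomorphy; uninformative for grouping).
Most parsimonious ingroup topology: (((Platyyx,Euryinus),(Glyptana,Acroura)),Ornithinus).
Changes per character on this tree: Trait 1: 1; Trait 2: 1; Trait 3: 1; Trait 4: 1; Trait 5: 1.
Total = 5.

5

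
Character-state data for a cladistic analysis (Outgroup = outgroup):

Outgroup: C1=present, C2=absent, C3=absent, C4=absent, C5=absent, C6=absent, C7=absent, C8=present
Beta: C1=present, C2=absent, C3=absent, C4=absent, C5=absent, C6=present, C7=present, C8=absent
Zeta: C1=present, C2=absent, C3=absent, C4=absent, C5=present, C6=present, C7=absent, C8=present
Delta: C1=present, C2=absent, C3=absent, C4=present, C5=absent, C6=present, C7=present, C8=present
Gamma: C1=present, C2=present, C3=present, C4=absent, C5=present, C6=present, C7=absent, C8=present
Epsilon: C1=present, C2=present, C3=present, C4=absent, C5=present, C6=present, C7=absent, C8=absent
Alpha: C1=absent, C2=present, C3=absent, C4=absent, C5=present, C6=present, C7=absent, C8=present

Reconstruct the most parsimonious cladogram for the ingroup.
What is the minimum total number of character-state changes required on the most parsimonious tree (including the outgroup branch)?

9

Character polarity is set by the outgroup: the derived state is whichever differs from the outgroup's state, so for C1, C8 the derived state is 'absent', and for the remaining characters it is 'present'.
C1: derived state 'absent' in Alpha only — an autapomorphy, so it tells us nothing about relationships among taxa.
Only Alpha, Epsilon, and Gamma show the derived state 'present' for C2, supporting them as a clade.
C3: derived state 'present' in Epsilon and Gamma only — synapomorphy for {Epsilon, Gamma}.
C4: derived state 'present' in Delta only — an autapomorphy, so it tells us nothing about relationships among taxa.
C5: derived state 'present' in Alpha, Epsilon, Gamma, and Zeta only — synapomorphy for {Alpha, Epsilon, Gamma, Zeta}.
C6 (derived state 'present') is shared by all ingroup taxa — unites the whole ingroup.
C7: derived state 'present' in Beta and Delta only — synapomorphy for {Beta, Delta}.
C8 groups Beta and Epsilon, which is incompatible with the clades supported by the remaining characters; treating it as convergent (homoplasy) costs fewer steps than any alternative tree.
Most parsimonious ingroup topology: ((Beta,Delta),(Zeta,((Gamma,Epsilon),Alpha))).
Changes per character on this tree: C1: 1; C2: 1; C3: 1; C4: 1; C5: 1; C6: 1; C7: 1; C8: 2.
Total = 9.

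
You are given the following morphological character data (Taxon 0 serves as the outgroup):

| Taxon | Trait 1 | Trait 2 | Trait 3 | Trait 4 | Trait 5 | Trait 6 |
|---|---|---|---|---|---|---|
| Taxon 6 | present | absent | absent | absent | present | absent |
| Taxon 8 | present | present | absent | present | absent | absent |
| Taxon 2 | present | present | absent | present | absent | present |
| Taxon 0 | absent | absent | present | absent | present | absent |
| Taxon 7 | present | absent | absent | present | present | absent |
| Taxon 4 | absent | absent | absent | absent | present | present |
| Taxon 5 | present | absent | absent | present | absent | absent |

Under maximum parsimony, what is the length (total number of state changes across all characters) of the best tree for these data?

7

Character polarity is set by the outgroup: the derived state is whichever differs from the outgroup's state, so for Trait 3, Trait 5 the derived state is 'absent', and for the remaining characters it is 'present'.
Trait 1 (derived state 'present') is shared by Taxon 2, Taxon 5, Taxon 6, Taxon 7, and Taxon 8 — a synapomorphy uniting that clade.
Only Taxon 2 and Taxon 8 show the derived state 'present' for Trait 2, supporting them as a clade.
Trait 3 (derived state 'absent') is shared by all ingroup taxa — unites the whole ingroup.
Trait 4 (derived state 'present') is shared by Taxon 2, Taxon 5, Taxon 7, and Taxon 8 — a synapomorphy uniting that clade.
Trait 5: derived state 'absent' in Taxon 2, Taxon 5, and Taxon 8 only — synapomorphy for {Taxon 2, Taxon 5, Taxon 8}.
Trait 6 groups Taxon 2 and Taxon 4, which is incompatible with the clades supported by the remaining characters; treating it as convergent (homoplasy) costs fewer steps than any alternative tree.
Most parsimonious ingroup topology: (((Taxon 7,(Taxon 5,(Taxon 2,Taxon 8))),Taxon 6),Taxon 4).
Changes per character on this tree: Trait 1: 1; Trait 2: 1; Trait 3: 1; Trait 4: 1; Trait 5: 1; Trait 6: 2.
Total = 7.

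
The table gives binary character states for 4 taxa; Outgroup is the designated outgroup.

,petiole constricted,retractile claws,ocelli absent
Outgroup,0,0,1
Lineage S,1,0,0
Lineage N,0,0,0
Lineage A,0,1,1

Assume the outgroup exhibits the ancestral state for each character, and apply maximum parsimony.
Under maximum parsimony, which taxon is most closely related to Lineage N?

Character polarity is set by the outgroup: the derived state is whichever differs from the outgroup's state, so for ocelli absent the derived state is '0', and for the remaining characters it is '1'.
petiole constricted (derived state '1') is unique to Lineage S (autapomorphy; uninformative for grouping).
retractile claws: derived state '1' in Lineage A only — an autapomorphy, so it tells us nothing about relationships among taxa.
ocelli absent: derived state '0' in Lineage N and Lineage S only — synapomorphy for {Lineage N, Lineage S}.
Most parsimonious ingroup topology: ((Lineage S,Lineage N),Lineage A).
Lineage N and Lineage S form a cherry on this tree, so they are sister taxa.

Lineage S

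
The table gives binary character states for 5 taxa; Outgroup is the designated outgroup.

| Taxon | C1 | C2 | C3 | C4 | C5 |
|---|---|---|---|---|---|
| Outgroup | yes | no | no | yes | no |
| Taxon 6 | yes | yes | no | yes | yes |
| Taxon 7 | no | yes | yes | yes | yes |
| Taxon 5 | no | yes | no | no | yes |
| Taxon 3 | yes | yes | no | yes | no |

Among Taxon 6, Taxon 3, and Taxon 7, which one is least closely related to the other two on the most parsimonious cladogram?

Character polarity is set by the outgroup: the derived state is whichever differs from the outgroup's state, so for C1, C4 the derived state is 'no', and for the remaining characters it is 'yes'.
C1 (derived state 'no') is shared by Taxon 5 and Taxon 7 — a synapomorphy uniting that clade.
All ingroup taxa share the derived state 'yes' for C2; it defines the ingroup but does not resolve relationships within it.
C3 (derived state 'yes') is unique to Taxon 7 (autapomorphy; uninformative for grouping).
C4: derived state 'no' in Taxon 5 only — an autapomorphy, so it tells us nothing about relationships among taxa.
C5: derived state 'yes' in Taxon 5, Taxon 6, and Taxon 7 only — synapomorphy for {Taxon 5, Taxon 6, Taxon 7}.
Most parsimonious ingroup topology: ((Taxon 6,(Taxon 7,Taxon 5)),Taxon 3).
Taxon 6 and Taxon 7 share a more recent common ancestor with each other than either does with Taxon 3, so Taxon 3 is the least closely related of the three.

Taxon 3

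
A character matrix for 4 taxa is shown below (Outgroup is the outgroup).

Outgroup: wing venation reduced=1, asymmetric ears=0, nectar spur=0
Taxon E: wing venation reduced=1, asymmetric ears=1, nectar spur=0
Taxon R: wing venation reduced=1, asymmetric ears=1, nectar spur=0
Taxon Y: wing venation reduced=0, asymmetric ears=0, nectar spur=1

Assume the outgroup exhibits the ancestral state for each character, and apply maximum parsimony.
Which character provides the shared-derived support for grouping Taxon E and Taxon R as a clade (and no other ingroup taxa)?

Character polarity is set by the outgroup: the derived state is whichever differs from the outgroup's state, so for wing venation reduced the derived state is '0', and for the remaining characters it is '1'.
wing venation reduced (derived state '0') is unique to Taxon Y (autapomorphy; uninformative for grouping).
asymmetric ears: derived state '1' in Taxon E and Taxon R only — synapomorphy for {Taxon E, Taxon R}.
nectar spur: derived state '1' in Taxon Y only — an autapomorphy, so it tells us nothing about relationships among taxa.
Most parsimonious ingroup topology: ((Taxon E,Taxon R),Taxon Y).
The clade {Taxon E, Taxon R} is supported by asymmetric ears: its derived state '1' occurs in exactly those taxa and in no other taxon (including the outgroup).

asymmetric ears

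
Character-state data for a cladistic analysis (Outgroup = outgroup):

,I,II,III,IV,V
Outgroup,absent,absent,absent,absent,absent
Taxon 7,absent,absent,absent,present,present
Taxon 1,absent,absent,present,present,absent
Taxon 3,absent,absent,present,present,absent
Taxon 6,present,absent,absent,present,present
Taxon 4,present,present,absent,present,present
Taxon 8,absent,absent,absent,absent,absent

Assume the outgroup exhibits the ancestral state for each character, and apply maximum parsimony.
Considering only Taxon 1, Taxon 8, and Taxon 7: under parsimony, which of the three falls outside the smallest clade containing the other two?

Taxon 8

The outgroup has state 'absent' for every character, so 'present' is the derived state throughout.
Only Taxon 4 and Taxon 6 show the derived state 'present' for I, supporting them as a clade.
II (derived state 'present') is unique to Taxon 4 (autapomorphy; uninformative for grouping).
III (derived state 'present') is shared by Taxon 1 and Taxon 3 — a synapomorphy uniting that clade.
IV: derived state 'present' in Taxon 1, Taxon 3, Taxon 4, Taxon 6, and Taxon 7 only — synapomorphy for {Taxon 1, Taxon 3, Taxon 4, Taxon 6, Taxon 7}.
Only Taxon 4, Taxon 6, and Taxon 7 show the derived state 'present' for V, supporting them as a clade.
Most parsimonious ingroup topology: (((Taxon 7,(Taxon 6,Taxon 4)),(Taxon 1,Taxon 3)),Taxon 8).
Taxon 1 and Taxon 7 share a more recent common ancestor with each other than either does with Taxon 8, so Taxon 8 is the least closely related of the three.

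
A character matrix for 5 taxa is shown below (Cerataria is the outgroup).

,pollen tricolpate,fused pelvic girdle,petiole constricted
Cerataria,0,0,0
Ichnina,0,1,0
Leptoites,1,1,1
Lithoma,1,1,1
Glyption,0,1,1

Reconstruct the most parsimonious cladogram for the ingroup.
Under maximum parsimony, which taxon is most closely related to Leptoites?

Lithoma

The outgroup has state '0' for every character, so '1' is the derived state throughout.
pollen tricolpate: derived state '1' in Leptoites and Lithoma only — synapomorphy for {Leptoites, Lithoma}.
fused pelvic girdle (derived state '1') is shared by all ingroup taxa — unites the whole ingroup.
petiole constricted (derived state '1') is shared by Glyption, Leptoites, and Lithoma — a synapomorphy uniting that clade.
Most parsimonious ingroup topology: (Ichnina,((Leptoites,Lithoma),Glyption)).
Leptoites and Lithoma form a cherry on this tree, so they are sister taxa.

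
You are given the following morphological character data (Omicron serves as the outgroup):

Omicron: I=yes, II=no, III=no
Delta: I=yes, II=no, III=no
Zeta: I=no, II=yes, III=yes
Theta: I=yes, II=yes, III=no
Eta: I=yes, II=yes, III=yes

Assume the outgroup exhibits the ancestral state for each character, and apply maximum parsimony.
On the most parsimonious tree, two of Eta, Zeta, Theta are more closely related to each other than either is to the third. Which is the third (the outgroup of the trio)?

Theta

Character polarity is set by the outgroup: the derived state is whichever differs from the outgroup's state, so for I the derived state is 'no', and for the remaining characters it is 'yes'.
I (derived state 'no') is unique to Zeta (autapomorphy; uninformative for grouping).
Only Eta, Theta, and Zeta show the derived state 'yes' for II, supporting them as a clade.
Only Eta and Zeta show the derived state 'yes' for III, supporting them as a clade.
Most parsimonious ingroup topology: (Delta,((Zeta,Eta),Theta)).
Zeta and Eta share a more recent common ancestor with each other than either does with Theta, so Theta is the least closely related of the three.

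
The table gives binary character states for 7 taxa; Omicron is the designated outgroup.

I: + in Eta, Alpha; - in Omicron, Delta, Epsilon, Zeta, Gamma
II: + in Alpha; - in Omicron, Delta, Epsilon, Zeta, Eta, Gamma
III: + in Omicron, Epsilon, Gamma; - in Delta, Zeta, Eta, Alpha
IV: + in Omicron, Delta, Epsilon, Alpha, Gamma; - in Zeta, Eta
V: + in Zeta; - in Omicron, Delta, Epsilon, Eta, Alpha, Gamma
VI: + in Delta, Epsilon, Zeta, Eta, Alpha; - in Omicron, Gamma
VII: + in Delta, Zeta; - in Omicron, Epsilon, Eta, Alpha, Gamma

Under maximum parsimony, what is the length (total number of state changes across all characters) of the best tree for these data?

8

Character polarity is set by the outgroup: the derived state is whichever differs from the outgroup's state, so for III, IV the derived state is '-', and for the remaining characters it is '+'.
Only Alpha and Eta show the derived state '+' for I, supporting them as a clade.
II (derived state '+') is unique to Alpha (autapomorphy; uninformative for grouping).
III: derived state '-' in Alpha, Delta, Eta, and Zeta only — synapomorphy for {Alpha, Delta, Eta, Zeta}.
IV groups Eta and Zeta, which is incompatible with the clades supported by the remaining characters; treating it as convergent (homoplasy) costs fewer steps than any alternative tree.
V: derived state '+' in Zeta only — an autapomorphy, so it tells us nothing about relationships among taxa.
Only Alpha, Delta, Epsilon, Eta, and Zeta show the derived state '+' for VI, supporting them as a clade.
VII: derived state '+' in Delta and Zeta only — synapomorphy for {Delta, Zeta}.
Most parsimonious ingroup topology: ((((Delta,Zeta),(Eta,Alpha)),Epsilon),Gamma).
Changes per character on this tree: I: 1; II: 1; III: 1; IV: 2; V: 1; VI: 1; VII: 1.
Total = 8.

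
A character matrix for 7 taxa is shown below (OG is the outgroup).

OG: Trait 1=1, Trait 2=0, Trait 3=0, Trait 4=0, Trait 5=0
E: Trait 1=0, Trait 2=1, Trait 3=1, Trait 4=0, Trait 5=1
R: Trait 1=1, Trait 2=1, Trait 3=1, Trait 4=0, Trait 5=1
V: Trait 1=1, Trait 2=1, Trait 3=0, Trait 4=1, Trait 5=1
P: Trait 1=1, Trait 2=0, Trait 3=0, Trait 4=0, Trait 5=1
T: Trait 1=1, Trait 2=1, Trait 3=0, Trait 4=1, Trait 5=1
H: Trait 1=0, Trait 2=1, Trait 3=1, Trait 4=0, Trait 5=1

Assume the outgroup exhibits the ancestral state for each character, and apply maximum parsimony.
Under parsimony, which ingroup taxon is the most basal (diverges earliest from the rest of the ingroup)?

P

Character polarity is set by the outgroup: the derived state is whichever differs from the outgroup's state, so for Trait 1 the derived state is '0', and for the remaining characters it is '1'.
Trait 1 (derived state '0') is shared by E and H — a synapomorphy uniting that clade.
Trait 2: derived state '1' in E, H, R, T, and V only — synapomorphy for {E, H, R, T, V}.
Trait 3 (derived state '1') is shared by E, H, and R — a synapomorphy uniting that clade.
Trait 4: derived state '1' in T and V only — synapomorphy for {T, V}.
Trait 5 (derived state '1') is shared by all ingroup taxa — unites the whole ingroup.
Most parsimonious ingroup topology: ((((E,H),R),(V,T)),P).
P is sister to the clade containing all other ingroup taxa, so it is the earliest-diverging (most basal) ingroup lineage.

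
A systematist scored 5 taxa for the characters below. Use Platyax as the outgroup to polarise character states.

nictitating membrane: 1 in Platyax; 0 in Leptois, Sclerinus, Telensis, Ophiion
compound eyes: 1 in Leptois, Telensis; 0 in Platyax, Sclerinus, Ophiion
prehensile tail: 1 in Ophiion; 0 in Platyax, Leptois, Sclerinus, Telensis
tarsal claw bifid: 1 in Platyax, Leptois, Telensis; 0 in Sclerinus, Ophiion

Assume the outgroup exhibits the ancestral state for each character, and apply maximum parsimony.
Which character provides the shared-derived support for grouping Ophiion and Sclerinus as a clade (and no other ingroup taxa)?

Character polarity is set by the outgroup: the derived state is whichever differs from the outgroup's state, so for nictitating membrane, tarsal claw bifid the derived state is '0', and for the remaining characters it is '1'.
All ingroup taxa share the derived state '0' for nictitating membrane; it defines the ingroup but does not resolve relationships within it.
compound eyes: derived state '1' in Leptois and Telensis only — synapomorphy for {Leptois, Telensis}.
prehensile tail: derived state '1' in Ophiion only — an autapomorphy, so it tells us nothing about relationships among taxa.
tarsal claw bifid: derived state '0' in Ophiion and Sclerinus only — synapomorphy for {Ophiion, Sclerinus}.
Most parsimonious ingroup topology: ((Leptois,Telensis),(Sclerinus,Ophiion)).
The clade {Ophiion, Sclerinus} is supported by tarsal claw bifid: its derived state '0' occurs in exactly those taxa and in no other taxon (including the outgroup).

tarsal claw bifid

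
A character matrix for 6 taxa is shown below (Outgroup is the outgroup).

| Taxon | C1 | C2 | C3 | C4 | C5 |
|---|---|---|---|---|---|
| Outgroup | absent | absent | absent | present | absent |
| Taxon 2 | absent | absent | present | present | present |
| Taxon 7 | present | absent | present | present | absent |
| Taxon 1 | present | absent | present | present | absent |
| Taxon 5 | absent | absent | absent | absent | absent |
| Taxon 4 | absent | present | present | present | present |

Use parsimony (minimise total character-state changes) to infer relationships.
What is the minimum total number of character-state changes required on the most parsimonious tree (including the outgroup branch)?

Character polarity is set by the outgroup: the derived state is whichever differs from the outgroup's state, so for C4 the derived state is 'absent', and for the remaining characters it is 'present'.
C1: derived state 'present' in Taxon 1 and Taxon 7 only — synapomorphy for {Taxon 1, Taxon 7}.
C2: derived state 'present' in Taxon 4 only — an autapomorphy, so it tells us nothing about relationships among taxa.
C3: derived state 'present' in Taxon 1, Taxon 2, Taxon 4, and Taxon 7 only — synapomorphy for {Taxon 1, Taxon 2, Taxon 4, Taxon 7}.
C4: derived state 'absent' in Taxon 5 only — an autapomorphy, so it tells us nothing about relationships among taxa.
Only Taxon 2 and Taxon 4 show the derived state 'present' for C5, supporting them as a clade.
Most parsimonious ingroup topology: (((Taxon 2,Taxon 4),(Taxon 7,Taxon 1)),Taxon 5).
Changes per character on this tree: C1: 1; C2: 1; C3: 1; C4: 1; C5: 1.
Total = 5.

5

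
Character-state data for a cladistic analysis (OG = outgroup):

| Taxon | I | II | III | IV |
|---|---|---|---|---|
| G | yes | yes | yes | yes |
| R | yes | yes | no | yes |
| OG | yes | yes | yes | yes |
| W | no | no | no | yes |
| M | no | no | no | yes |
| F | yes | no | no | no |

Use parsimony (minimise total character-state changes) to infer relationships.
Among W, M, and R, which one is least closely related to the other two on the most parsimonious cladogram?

The outgroup has state 'yes' for every character, so 'no' is the derived state throughout.
I: derived state 'no' in M and W only — synapomorphy for {M, W}.
II: derived state 'no' in F, M, and W only — synapomorphy for {F, M, W}.
III (derived state 'no') is shared by F, M, R, and W — a synapomorphy uniting that clade.
IV (derived state 'no') is unique to F (autapomorphy; uninformative for grouping).
Most parsimonious ingroup topology: ((((W,M),F),R),G).
M and W share a more recent common ancestor with each other than either does with R, so R is the least closely related of the three.

R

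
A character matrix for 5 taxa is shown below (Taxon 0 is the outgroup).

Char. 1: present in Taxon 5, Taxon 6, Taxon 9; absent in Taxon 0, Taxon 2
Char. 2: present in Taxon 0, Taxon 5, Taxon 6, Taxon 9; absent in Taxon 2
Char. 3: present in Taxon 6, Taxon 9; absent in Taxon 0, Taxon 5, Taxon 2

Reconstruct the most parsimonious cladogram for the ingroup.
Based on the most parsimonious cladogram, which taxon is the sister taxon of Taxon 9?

Character polarity is set by the outgroup: the derived state is whichever differs from the outgroup's state, so for Char. 2 the derived state is 'absent', and for the remaining characters it is 'present'.
Only Taxon 5, Taxon 6, and Taxon 9 show the derived state 'present' for Char. 1, supporting them as a clade.
Char. 2: derived state 'absent' in Taxon 2 only — an autapomorphy, so it tells us nothing about relationships among taxa.
Char. 3: derived state 'present' in Taxon 6 and Taxon 9 only — synapomorphy for {Taxon 6, Taxon 9}.
Most parsimonious ingroup topology: ((Taxon 5,(Taxon 6,Taxon 9)),Taxon 2).
Taxon 9 and Taxon 6 form a cherry on this tree, so they are sister taxa.

Taxon 6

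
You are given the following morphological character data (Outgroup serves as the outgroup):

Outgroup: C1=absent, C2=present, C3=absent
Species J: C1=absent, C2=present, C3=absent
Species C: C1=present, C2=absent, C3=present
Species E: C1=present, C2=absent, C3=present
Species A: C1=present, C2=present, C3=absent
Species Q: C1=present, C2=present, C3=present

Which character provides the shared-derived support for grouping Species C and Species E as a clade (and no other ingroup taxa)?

Character polarity is set by the outgroup: the derived state is whichever differs from the outgroup's state, so for C2 the derived state is 'absent', and for the remaining characters it is 'present'.
Only Species A, Species C, Species E, and Species Q show the derived state 'present' for C1, supporting them as a clade.
Only Species C and Species E show the derived state 'absent' for C2, supporting them as a clade.
Only Species C, Species E, and Species Q show the derived state 'present' for C3, supporting them as a clade.
Most parsimonious ingroup topology: (Species J,(((Species C,Species E),Species Q),Species A)).
The clade {Species C, Species E} is supported by C2: its derived state 'absent' occurs in exactly those taxa and in no other taxon (including the outgroup).

C2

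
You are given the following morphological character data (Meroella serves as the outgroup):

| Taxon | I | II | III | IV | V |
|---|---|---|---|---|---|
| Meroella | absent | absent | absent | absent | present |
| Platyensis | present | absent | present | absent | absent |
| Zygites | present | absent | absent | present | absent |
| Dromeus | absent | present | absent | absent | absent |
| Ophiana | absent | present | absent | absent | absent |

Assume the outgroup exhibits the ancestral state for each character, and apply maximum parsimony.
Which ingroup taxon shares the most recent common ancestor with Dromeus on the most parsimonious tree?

Character polarity is set by the outgroup: the derived state is whichever differs from the outgroup's state, so for V the derived state is 'absent', and for the remaining characters it is 'present'.
I (derived state 'present') is shared by Platyensis and Zygites — a synapomorphy uniting that clade.
Only Dromeus and Ophiana show the derived state 'present' for II, supporting them as a clade.
III: derived state 'present' in Platyensis only — an autapomorphy, so it tells us nothing about relationships among taxa.
IV: derived state 'present' in Zygites only — an autapomorphy, so it tells us nothing about relationships among taxa.
All ingroup taxa share the derived state 'absent' for V; it defines the ingroup but does not resolve relationships within it.
Most parsimonious ingroup topology: ((Platyensis,Zygites),(Dromeus,Ophiana)).
Dromeus and Ophiana form a cherry on this tree, so they are sister taxa.

Ophiana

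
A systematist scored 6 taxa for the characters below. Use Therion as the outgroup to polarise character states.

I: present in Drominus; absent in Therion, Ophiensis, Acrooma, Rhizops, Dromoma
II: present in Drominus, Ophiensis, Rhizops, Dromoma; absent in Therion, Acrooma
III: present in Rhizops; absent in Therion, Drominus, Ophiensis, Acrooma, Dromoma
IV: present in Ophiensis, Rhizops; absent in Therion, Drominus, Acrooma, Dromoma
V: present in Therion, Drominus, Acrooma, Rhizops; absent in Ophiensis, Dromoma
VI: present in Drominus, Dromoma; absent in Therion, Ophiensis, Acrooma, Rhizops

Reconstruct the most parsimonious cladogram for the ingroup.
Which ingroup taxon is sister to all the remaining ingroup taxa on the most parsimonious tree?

Character polarity is set by the outgroup: the derived state is whichever differs from the outgroup's state, so for V the derived state is 'absent', and for the remaining characters it is 'present'.
I: derived state 'present' in Drominus only — an autapomorphy, so it tells us nothing about relationships among taxa.
II (derived state 'present') is shared by Drominus, Dromoma, Ophiensis, and Rhizops — a synapomorphy uniting that clade.
III: derived state 'present' in Rhizops only — an autapomorphy, so it tells us nothing about relationships among taxa.
IV: derived state 'present' in Ophiensis and Rhizops only — synapomorphy for {Ophiensis, Rhizops}.
V groups Dromoma and Ophiensis, which is incompatible with the clades supported by the remaining characters; treating it as convergent (homoplasy) costs fewer steps than any alternative tree.
Only Drominus and Dromoma show the derived state 'present' for VI, supporting them as a clade.
Most parsimonious ingroup topology: (((Drominus,Dromoma),(Ophiensis,Rhizops)),Acrooma).
Acrooma is sister to the clade containing all other ingroup taxa, so it is the earliest-diverging (most basal) ingroup lineage.

Acrooma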